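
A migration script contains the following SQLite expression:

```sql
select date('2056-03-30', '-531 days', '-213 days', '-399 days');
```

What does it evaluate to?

2053-02-11

Applying '-531 days' to 2056-03-30: counting 531 days back gives 2054-10-16.
Applying '-213 days' to 2054-10-16: counting 213 days back gives 2054-03-17.
Applying '-399 days' to 2054-03-17: counting 399 days back gives 2053-02-11.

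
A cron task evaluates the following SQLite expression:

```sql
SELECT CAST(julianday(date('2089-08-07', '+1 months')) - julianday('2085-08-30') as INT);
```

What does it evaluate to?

1469

Adding +1 month to 2089-08-07 gives 2089-09-07.
1 day remains in August 2085 after the 30th (31 − 30).
Full months from September 2085 through August 2089 contribute their day counts.
Then 7 days into September 2089.
Total: 1 + 30 + 31 + 30 + 31 + 31 + 28 + 31 + 30 + 31 + 30 + 31 + 31 + 30 + 31 + 30 + 31 + 31 + 28 + 31 + 30 + 31 + 30 + 31 + 31 + 30 + 31 + 30 + 31 + 31 + 29 + 31 + 30 + 31 + 30 + 31 + 31 + 30 + 31 + 30 + 31 + 31 + 28 + 31 + 30 + 31 + 30 + 31 + 31 + 7 = 1469.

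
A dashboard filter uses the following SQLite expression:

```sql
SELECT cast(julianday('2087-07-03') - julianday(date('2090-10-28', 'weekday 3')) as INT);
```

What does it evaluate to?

`weekday 3` advances to the next Wednesday; 2090-10-28 is a Saturday, so it moves forward to 2090-11-01.
28 days remain in July 2087 after the 3rd (31 − 3).
Full months from August 2087 through October 2090 contribute their day counts.
Then 1 day into November 2090.
Total: 28 + 31 + 30 + 31 + 30 + 31 + 31 + 29 + 31 + 30 + 31 + 30 + 31 + 31 + 30 + 31 + 30 + 31 + 31 + 28 + 31 + 30 + 31 + 30 + 31 + 31 + 30 + 31 + 30 + 31 + 31 + 28 + 31 + 30 + 31 + 30 + 31 + 31 + 30 + 31 + 1 = 1217.
The subtraction is earlier − later, so the result is −1217 → -1217.

-1217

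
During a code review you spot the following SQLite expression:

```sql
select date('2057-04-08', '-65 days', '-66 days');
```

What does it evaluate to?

Applying '-65 days' to 2057-04-08: counting 65 days back gives 2057-02-02.
Applying '-66 days' to 2057-02-02: counting 66 days back gives 2056-11-28.

2056-11-28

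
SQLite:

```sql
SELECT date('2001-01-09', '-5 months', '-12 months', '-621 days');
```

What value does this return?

Adding -5 months to 2001-01-09 gives 2000-08-09.
Adding -12 months to 2000-08-09 gives 1999-08-09.
Applying '-621 days' to 1999-08-09: counting 621 days back gives 1997-11-26.

1997-11-26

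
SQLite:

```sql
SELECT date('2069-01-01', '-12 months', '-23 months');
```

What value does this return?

2066-02-01

Adding -12 months to 2069-01-01 gives 2068-01-01.
Adding -23 months to 2068-01-01 gives 2066-02-01.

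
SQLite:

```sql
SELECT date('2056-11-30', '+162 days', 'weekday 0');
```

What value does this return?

Applying '+162 days' to 2056-11-30: counting 162 days forward gives 2057-05-11.
`weekday 0` advances to the next Sunday; 2057-05-11 is a Friday, so it moves forward to 2057-05-13.

2057-05-13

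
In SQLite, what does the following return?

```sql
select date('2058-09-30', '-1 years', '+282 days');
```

2058-07-09

Adding -1 year to 2058-09-30 gives 2057-09-30.
Applying '+282 days' to 2057-09-30: counting 282 days forward gives 2058-07-09.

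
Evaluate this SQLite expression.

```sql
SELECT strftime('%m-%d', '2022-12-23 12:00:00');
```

`%m-%d` extracts the month-day: 12-23.

12-23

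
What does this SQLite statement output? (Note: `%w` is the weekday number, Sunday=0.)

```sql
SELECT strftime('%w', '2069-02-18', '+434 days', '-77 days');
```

First apply '+434 days', '-77 days': 2069-02-18 → 2070-02-10.
2070-02-10 is a Monday; with Sunday=0 that is 1.

1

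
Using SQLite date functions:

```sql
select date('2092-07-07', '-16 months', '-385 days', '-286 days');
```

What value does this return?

Adding -16 months to 2092-07-07 gives 2091-03-07.
Applying '-385 days' to 2091-03-07: counting 385 days back gives 2090-02-15.
Applying '-286 days' to 2090-02-15: counting 286 days back gives 2089-05-05.

2089-05-05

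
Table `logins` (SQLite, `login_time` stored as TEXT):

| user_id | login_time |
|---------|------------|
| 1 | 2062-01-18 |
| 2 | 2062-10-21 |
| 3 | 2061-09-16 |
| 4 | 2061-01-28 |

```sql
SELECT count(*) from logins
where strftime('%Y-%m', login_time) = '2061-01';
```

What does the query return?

Rows with year-month 2061-01: 2061-01-28 → 1.

1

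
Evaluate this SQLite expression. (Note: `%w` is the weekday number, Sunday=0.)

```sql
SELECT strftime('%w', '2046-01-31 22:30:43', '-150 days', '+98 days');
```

First apply '-150 days', '+98 days': 2046-01-31 22:30:43 → 2045-12-10 22:30:43.
2045-12-10 is a Sunday; with Sunday=0 that is 0.

0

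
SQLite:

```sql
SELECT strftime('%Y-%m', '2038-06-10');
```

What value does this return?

2038-06

`%Y-%m` extracts the year-month: 2038-06.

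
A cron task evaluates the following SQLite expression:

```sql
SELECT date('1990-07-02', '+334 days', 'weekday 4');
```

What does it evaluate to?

1991-06-06

Applying '+334 days' to 1990-07-02: counting 334 days forward gives 1991-06-01.
`weekday 4` advances to the next Thursday; 1991-06-01 is a Saturday, so it moves forward to 1991-06-06.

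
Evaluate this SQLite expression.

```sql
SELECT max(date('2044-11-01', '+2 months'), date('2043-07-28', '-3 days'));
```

date('2044-11-01', '+2 months') → 2045-01-01.
date('2043-07-28', '-3 days') → 2043-07-25.
Later of the two is 2045-01-01.

2045-01-01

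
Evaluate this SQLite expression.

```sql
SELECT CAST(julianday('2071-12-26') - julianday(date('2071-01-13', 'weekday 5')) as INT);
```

344

`weekday 5` advances to the next Friday; 2071-01-13 is a Tuesday, so it moves forward to 2071-01-16.
15 days remain in January 2071 after the 16th (31 − 16).
Full months from February 2071 through November 2071 contribute their day counts.
Then 26 days into December 2071.
Total: 15 + 28 + 31 + 30 + 31 + 30 + 31 + 31 + 30 + 31 + 30 + 26 = 344.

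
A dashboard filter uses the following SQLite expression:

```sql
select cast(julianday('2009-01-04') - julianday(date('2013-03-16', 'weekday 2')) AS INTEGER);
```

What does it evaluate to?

-1535

`weekday 2` advances to the next Tuesday; 2013-03-16 is a Saturday, so it moves forward to 2013-03-19.
27 days remain in January 2009 after the 4th (31 − 4).
Full months from February 2009 through February 2013 contribute their day counts.
Then 19 days into March 2013.
Total: 27 + 28 + 31 + 30 + 31 + 30 + 31 + 31 + 30 + 31 + 30 + 31 + 31 + 28 + 31 + 30 + 31 + 30 + 31 + 31 + 30 + 31 + 30 + 31 + 31 + 28 + 31 + 30 + 31 + 30 + 31 + 31 + 30 + 31 + 30 + 31 + 31 + 29 + 31 + 30 + 31 + 30 + 31 + 31 + 30 + 31 + 30 + 31 + 31 + 28 + 19 = 1535.
The subtraction is earlier − later, so the result is −1535 → -1535.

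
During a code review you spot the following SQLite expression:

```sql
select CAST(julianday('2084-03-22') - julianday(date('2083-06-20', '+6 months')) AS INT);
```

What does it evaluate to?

93

Adding +6 months to 2083-06-20 gives 2083-12-20.
11 days remain in December 2083 after the 20th (31 − 20).
January 2084: 31 days.
February 2084: 29 days (leap year).
Then 22 days into March 2084.
Total: 11 + 31 + 29 + 22 = 93.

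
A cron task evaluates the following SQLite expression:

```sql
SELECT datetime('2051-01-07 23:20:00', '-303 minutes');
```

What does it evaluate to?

303 minutes = 5h 3m; -303 minutes from 2051-01-07 23:20:00 is 2051-01-07 18:17:00.

2051-01-07 18:17:00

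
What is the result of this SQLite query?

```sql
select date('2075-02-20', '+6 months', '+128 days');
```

2075-12-26

Adding +6 months to 2075-02-20 gives 2075-08-20.
Applying '+128 days' to 2075-08-20: counting 128 days forward gives 2075-12-26.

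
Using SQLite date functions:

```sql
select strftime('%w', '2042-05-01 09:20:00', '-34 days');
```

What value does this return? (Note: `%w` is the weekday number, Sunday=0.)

First apply '-34 days': 2042-05-01 09:20:00 → 2042-03-28 09:20:00.
2042-03-28 is a Friday; with Sunday=0 that is 5.

5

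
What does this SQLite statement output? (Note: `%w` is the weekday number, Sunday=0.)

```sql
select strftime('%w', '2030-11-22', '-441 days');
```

5

First apply '-441 days': 2030-11-22 → 2029-09-07.
2029-09-07 is a Friday; with Sunday=0 that is 5.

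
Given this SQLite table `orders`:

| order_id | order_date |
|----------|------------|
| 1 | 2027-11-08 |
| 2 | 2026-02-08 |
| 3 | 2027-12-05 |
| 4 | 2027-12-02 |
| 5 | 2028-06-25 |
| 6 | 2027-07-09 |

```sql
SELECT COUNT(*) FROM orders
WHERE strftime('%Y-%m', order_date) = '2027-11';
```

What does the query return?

1

Rows with year-month 2027-11: 2027-11-08 → 1.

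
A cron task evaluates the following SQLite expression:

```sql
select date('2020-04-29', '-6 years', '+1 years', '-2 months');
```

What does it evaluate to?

2015-03-01

Adding -6 years to 2020-04-29 gives 2014-04-29.
Adding +1 year to 2014-04-29 gives 2015-04-29.
Adding -2 months to 2015-04-29 targets 2015-02-29. February 2015 has only 28 days, so SQLite normalizes the 1-day overflow forward to 2015-03-01.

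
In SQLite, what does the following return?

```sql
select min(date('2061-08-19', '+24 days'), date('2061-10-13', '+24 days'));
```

date('2061-08-19', '+24 days') → 2061-09-12.
date('2061-10-13', '+24 days') → 2061-11-06.
Earlier of the two is 2061-09-12.

2061-09-12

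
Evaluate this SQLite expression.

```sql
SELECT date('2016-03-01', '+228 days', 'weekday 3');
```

Applying '+228 days' to 2016-03-01: counting 228 days forward gives 2016-10-15.
`weekday 3` advances to the next Wednesday; 2016-10-15 is a Saturday, so it moves forward to 2016-10-19.

2016-10-19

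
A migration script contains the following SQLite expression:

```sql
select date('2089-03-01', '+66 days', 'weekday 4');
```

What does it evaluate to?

Applying '+66 days' to 2089-03-01: counting 66 days forward gives 2089-05-06.
`weekday 4` advances to the next Thursday; 2089-05-06 is a Friday, so it moves forward to 2089-05-12.

2089-05-12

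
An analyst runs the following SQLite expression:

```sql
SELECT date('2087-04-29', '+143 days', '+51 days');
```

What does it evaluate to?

Applying '+143 days' to 2087-04-29: counting 143 days forward gives 2087-09-19.
Applying '+51 days' to 2087-09-19: counting 51 days forward gives 2087-11-09.

2087-11-09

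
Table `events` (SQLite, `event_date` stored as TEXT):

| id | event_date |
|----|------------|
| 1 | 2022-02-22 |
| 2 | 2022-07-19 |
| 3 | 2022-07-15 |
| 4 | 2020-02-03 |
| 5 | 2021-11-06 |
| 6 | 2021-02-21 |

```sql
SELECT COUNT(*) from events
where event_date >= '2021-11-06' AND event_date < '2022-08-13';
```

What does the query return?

Rows in [2021-11-06, 2022-08-13): 2022-02-22, 2022-07-19, 2022-07-15, 2021-11-06 → 4 rows.

4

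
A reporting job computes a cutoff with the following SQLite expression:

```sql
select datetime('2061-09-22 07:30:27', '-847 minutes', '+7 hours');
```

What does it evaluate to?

847 minutes = 14h 7m; -847 minutes from 2061-09-22 07:30:27 is 2061-09-21 17:23:27 (crosses midnight).
+7 hours from 2061-09-21 17:23:27 is 2061-09-22 00:23:27 (crosses midnight).

2061-09-22 00:23:27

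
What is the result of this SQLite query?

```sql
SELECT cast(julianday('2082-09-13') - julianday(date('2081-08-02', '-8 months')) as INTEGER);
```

650

Adding -8 months to 2081-08-02 gives 2080-12-02.
29 days remain in December 2080 after the 2nd (31 − 2).
Full months from January 2081 through August 2082 contribute their day counts.
Then 13 days into September 2082.
Total: 29 + 31 + 28 + 31 + 30 + 31 + 30 + 31 + 31 + 30 + 31 + 30 + 31 + 31 + 28 + 31 + 30 + 31 + 30 + 31 + 31 + 13 = 650.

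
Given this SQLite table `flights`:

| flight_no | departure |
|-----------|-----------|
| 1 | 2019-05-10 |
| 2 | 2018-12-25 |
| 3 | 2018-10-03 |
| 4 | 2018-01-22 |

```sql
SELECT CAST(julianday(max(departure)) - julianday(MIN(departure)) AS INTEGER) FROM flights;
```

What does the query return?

473

MIN = 2018-01-22, MAX = 2019-05-10.
9 days remain in January 2018 after the 22nd (31 − 22).
Full months from February 2018 through April 2019 contribute their day counts.
Then 10 days into May 2019.
Total: 9 + 28 + 31 + 30 + 31 + 30 + 31 + 31 + 30 + 31 + 30 + 31 + 31 + 28 + 31 + 30 + 10 = 473.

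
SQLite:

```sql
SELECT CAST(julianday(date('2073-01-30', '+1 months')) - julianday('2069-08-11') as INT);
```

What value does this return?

1299

Adding +1 month to 2073-01-30 targets 2073-02-30. February 2073 has only 28 days, so SQLite normalizes the 2-day overflow forward to 2073-03-02.
20 days remain in August 2069 after the 11th (31 − 11).
Full months from September 2069 through February 2073 contribute their day counts.
Then 2 days into March 2073.
Total: 20 + 30 + 31 + 30 + 31 + 31 + 28 + 31 + 30 + 31 + 30 + 31 + 31 + 30 + 31 + 30 + 31 + 31 + 28 + 31 + 30 + 31 + 30 + 31 + 31 + 30 + 31 + 30 + 31 + 31 + 29 + 31 + 30 + 31 + 30 + 31 + 31 + 30 + 31 + 30 + 31 + 31 + 28 + 2 = 1299.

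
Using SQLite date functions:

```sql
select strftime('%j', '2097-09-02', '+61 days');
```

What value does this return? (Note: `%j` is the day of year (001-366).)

First apply '+61 days': 2097-09-02 → 2097-11-02.
Day-of-year for 2097-11-02: days since 2097-01-01 inclusive = 306, zero-padded to 306.

306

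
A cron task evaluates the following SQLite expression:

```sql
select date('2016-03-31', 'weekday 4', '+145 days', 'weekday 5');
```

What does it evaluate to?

`weekday 4` advances to the next Thursday; 2016-03-31 is already a Thursday, so it stays at 2016-03-31.
Applying '+145 days' to 2016-03-31: counting 145 days forward gives 2016-08-23.
`weekday 5` advances to the next Friday; 2016-08-23 is a Tuesday, so it moves forward to 2016-08-26.

2016-08-26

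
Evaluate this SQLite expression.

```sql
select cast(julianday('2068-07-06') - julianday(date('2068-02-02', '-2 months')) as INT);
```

Adding -2 months to 2068-02-02 gives 2067-12-02.
29 days remain in December 2067 after the 2nd (31 − 2).
Full months from January 2068 through June 2068 contribute their day counts.
Then 6 days into July 2068.
Total: 29 + 31 + 29 + 31 + 30 + 31 + 30 + 6 = 217.

217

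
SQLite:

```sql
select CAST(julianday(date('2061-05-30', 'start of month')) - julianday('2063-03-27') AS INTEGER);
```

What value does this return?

-695

`start of month` rewinds 2061-05-30 to 2061-05-01.
30 days remain in May 2061 after the 1st (31 − 1).
Full months from June 2061 through February 2063 contribute their day counts.
Then 27 days into March 2063.
Total: 30 + 30 + 31 + 31 + 30 + 31 + 30 + 31 + 31 + 28 + 31 + 30 + 31 + 30 + 31 + 31 + 30 + 31 + 30 + 31 + 31 + 28 + 27 = 695.
The subtraction is earlier − later, so the result is −695 → -695.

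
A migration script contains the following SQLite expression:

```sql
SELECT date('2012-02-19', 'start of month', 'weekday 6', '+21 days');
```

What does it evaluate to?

2012-02-25

`start of month` rewinds 2012-02-19 to 2012-02-01.
`weekday 6` advances to the next Saturday; 2012-02-01 is a Wednesday, so it moves forward to 2012-02-04.
Advancing 21 more days within February lands on 2012-02-25.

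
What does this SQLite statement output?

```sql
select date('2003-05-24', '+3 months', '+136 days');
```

2004-01-07

Adding +3 months to 2003-05-24 gives 2003-08-24.
Applying '+136 days' to 2003-08-24: counting 136 days forward gives 2004-01-07.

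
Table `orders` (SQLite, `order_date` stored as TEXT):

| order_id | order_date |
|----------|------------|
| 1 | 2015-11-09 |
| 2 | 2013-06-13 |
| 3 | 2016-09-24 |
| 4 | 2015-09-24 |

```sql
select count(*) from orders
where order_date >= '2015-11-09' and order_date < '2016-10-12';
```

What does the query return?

2

Rows in [2015-11-09, 2016-10-12): 2015-11-09, 2016-09-24 → 2 rows.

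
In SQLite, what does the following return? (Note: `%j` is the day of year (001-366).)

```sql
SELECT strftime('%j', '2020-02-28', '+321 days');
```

First apply '+321 days': 2020-02-28 → 2021-01-14.
Day-of-year for 2021-01-14: days since 2021-01-01 inclusive = 14, zero-padded to 014.

014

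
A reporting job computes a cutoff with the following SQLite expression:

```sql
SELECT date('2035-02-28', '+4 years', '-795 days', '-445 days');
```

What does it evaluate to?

2035-10-07

Adding +4 years to 2035-02-28 gives 2039-02-28.
Applying '-795 days' to 2039-02-28: counting 795 days back gives 2036-12-25.
Applying '-445 days' to 2036-12-25: counting 445 days back gives 2035-10-07.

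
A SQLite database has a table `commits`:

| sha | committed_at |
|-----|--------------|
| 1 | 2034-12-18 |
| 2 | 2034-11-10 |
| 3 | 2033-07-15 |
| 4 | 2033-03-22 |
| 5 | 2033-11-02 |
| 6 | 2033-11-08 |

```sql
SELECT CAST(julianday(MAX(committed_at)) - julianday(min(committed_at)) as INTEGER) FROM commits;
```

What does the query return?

MIN = 2033-03-22, MAX = 2034-12-18.
9 days remain in March 2033 after the 22nd (31 − 22).
Full months from April 2033 through November 2034 contribute their day counts.
Then 18 days into December 2034.
Total: 9 + 30 + 31 + 30 + 31 + 31 + 30 + 31 + 30 + 31 + 31 + 28 + 31 + 30 + 31 + 30 + 31 + 31 + 30 + 31 + 30 + 18 = 636.

636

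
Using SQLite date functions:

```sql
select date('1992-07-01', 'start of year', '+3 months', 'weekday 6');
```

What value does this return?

1992-04-04

`start of year` rewinds 1992-07-01 to 1992-01-01.
Adding +3 months to 1992-01-01 gives 1992-04-01.
`weekday 6` advances to the next Saturday; 1992-04-01 is a Wednesday, so it moves forward to 1992-04-04.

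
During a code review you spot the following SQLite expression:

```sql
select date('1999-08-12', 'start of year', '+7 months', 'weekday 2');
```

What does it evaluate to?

`start of year` rewinds 1999-08-12 to 1999-01-01.
Adding +7 months to 1999-01-01 gives 1999-08-01.
`weekday 2` advances to the next Tuesday; 1999-08-01 is a Sunday, so it moves forward to 1999-08-03.

1999-08-03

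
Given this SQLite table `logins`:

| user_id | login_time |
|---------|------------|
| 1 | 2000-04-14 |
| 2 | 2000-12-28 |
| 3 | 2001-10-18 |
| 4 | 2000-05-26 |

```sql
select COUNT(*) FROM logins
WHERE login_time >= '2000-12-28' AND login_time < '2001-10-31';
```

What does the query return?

2

Rows in [2000-12-28, 2001-10-31): 2000-12-28, 2001-10-18 → 2 rows.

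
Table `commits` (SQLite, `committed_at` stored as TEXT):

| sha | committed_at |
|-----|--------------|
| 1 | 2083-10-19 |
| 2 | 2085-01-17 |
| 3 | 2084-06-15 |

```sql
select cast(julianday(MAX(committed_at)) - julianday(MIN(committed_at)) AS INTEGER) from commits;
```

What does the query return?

456

MIN = 2083-10-19, MAX = 2085-01-17.
12 days remain in October 2083 after the 19th (31 − 19).
Full months from November 2083 through December 2084 contribute their day counts.
Then 17 days into January 2085.
Total: 12 + 30 + 31 + 31 + 29 + 31 + 30 + 31 + 30 + 31 + 31 + 30 + 31 + 30 + 31 + 17 = 456.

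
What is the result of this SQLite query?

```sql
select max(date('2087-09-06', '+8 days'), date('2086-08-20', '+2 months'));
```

2087-09-14

date('2087-09-06', '+8 days') → 2087-09-14.
date('2086-08-20', '+2 months') → 2086-10-20.
Later of the two is 2087-09-14.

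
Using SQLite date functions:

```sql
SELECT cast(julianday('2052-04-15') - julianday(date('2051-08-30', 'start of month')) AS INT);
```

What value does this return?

258

`start of month` rewinds 2051-08-30 to 2051-08-01.
30 days remain in August 2051 after the 1st (31 − 1).
Full months from September 2051 through March 2052 contribute their day counts.
Then 15 days into April 2052.
Total: 30 + 30 + 31 + 30 + 31 + 31 + 29 + 31 + 15 = 258.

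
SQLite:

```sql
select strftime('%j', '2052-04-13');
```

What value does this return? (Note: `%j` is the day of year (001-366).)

Day-of-year for 2052-04-13: days since 2052-01-01 inclusive = 104, zero-padded to 104.

104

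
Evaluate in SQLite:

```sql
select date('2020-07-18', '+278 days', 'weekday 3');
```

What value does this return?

2021-04-28

Applying '+278 days' to 2020-07-18: counting 278 days forward gives 2021-04-22.
`weekday 3` advances to the next Wednesday; 2021-04-22 is a Thursday, so it moves forward to 2021-04-28.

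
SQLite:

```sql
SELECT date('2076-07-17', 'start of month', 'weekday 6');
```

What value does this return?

2076-07-04

`start of month` rewinds 2076-07-17 to 2076-07-01.
`weekday 6` advances to the next Saturday; 2076-07-01 is a Wednesday, so it moves forward to 2076-07-04.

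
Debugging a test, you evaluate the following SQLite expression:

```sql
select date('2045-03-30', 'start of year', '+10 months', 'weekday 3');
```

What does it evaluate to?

2045-11-01

`start of year` rewinds 2045-03-30 to 2045-01-01.
Adding +10 months to 2045-01-01 gives 2045-11-01.
`weekday 3` advances to the next Wednesday; 2045-11-01 is already a Wednesday, so it stays at 2045-11-01.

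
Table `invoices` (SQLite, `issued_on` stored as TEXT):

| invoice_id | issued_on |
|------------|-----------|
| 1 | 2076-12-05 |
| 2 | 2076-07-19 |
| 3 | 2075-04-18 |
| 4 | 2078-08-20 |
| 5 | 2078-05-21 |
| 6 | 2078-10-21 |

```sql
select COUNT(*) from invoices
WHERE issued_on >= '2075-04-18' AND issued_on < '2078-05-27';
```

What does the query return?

Rows in [2075-04-18, 2078-05-27): 2076-12-05, 2076-07-19, 2075-04-18, 2078-05-21 → 4 rows.

4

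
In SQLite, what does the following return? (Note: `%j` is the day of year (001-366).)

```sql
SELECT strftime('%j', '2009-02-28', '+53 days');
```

112

First apply '+53 days': 2009-02-28 → 2009-04-22.
Day-of-year for 2009-04-22: days since 2009-01-01 inclusive = 112, zero-padded to 112.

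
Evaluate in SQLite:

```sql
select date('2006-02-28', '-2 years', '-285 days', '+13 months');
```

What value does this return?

Adding -2 years to 2006-02-28 gives 2004-02-28.
Applying '-285 days' to 2004-02-28: counting 285 days back gives 2003-05-19.
Adding +13 months to 2003-05-19 gives 2004-06-19.

2004-06-19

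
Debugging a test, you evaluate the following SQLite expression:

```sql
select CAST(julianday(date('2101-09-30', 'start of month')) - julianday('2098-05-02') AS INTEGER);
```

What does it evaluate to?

1217

`start of month` rewinds 2101-09-30 to 2101-09-01.
29 days remain in May 2098 after the 2nd (31 − 2).
Full months from June 2098 through August 2101 contribute their day counts.
Then 1 day into September 2101.
Total: 29 + 30 + 31 + 31 + 30 + 31 + 30 + 31 + 31 + 28 + 31 + 30 + 31 + 30 + 31 + 31 + 30 + 31 + 30 + 31 + 31 + 28 + 31 + 30 + 31 + 30 + 31 + 31 + 30 + 31 + 30 + 31 + 31 + 28 + 31 + 30 + 31 + 30 + 31 + 31 + 1 = 1217.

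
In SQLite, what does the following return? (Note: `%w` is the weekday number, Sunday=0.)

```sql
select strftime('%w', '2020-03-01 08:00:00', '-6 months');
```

0

First apply '-6 months': 2020-03-01 08:00:00 → 2019-09-01 08:00:00.
2019-09-01 is a Sunday; with Sunday=0 that is 0.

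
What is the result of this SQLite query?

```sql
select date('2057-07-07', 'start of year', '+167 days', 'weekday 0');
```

2057-06-17

`start of year` rewinds 2057-07-07 to 2057-01-01.
Applying '+167 days' to 2057-01-01: counting 167 days forward gives 2057-06-17.
`weekday 0` advances to the next Sunday; 2057-06-17 is already a Sunday, so it stays at 2057-06-17.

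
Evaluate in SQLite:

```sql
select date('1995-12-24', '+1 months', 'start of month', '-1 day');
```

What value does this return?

1995-12-31

Adding +1 month to 1995-12-24 gives 1996-01-24.
`start of month` rewinds 1996-01-24 to 1996-01-01.
Going back 1 day from 1996-01-01 reaches 1995-12-31 (last day of December, 31 days).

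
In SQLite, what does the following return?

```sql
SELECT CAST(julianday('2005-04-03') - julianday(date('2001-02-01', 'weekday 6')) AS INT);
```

`weekday 6` advances to the next Saturday; 2001-02-01 is a Thursday, so it moves forward to 2001-02-03.
25 days remain in February 2001 after the 3rd (28 − 3).
Full months from March 2001 through March 2005 contribute their day counts.
Then 3 days into April 2005.
Total: 25 + 31 + 30 + 31 + 30 + 31 + 31 + 30 + 31 + 30 + 31 + 31 + 28 + 31 + 30 + 31 + 30 + 31 + 31 + 30 + 31 + 30 + 31 + 31 + 28 + 31 + 30 + 31 + 30 + 31 + 31 + 30 + 31 + 30 + 31 + 31 + 29 + 31 + 30 + 31 + 30 + 31 + 31 + 30 + 31 + 30 + 31 + 31 + 28 + 31 + 3 = 1520.

1520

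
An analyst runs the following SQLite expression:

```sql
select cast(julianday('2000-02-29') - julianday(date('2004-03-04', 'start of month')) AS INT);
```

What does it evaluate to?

-1462

`start of month` rewinds 2004-03-04 to 2004-03-01.
0 days remain in February 2000 after the 29th (29 − 29).
Full months from March 2000 through February 2004 contribute their day counts.
Then 1 day into March 2004.
Total: 0 + 31 + 30 + 31 + 30 + 31 + 31 + 30 + 31 + 30 + 31 + 31 + 28 + 31 + 30 + 31 + 30 + 31 + 31 + 30 + 31 + 30 + 31 + 31 + 28 + 31 + 30 + 31 + 30 + 31 + 31 + 30 + 31 + 30 + 31 + 31 + 28 + 31 + 30 + 31 + 30 + 31 + 31 + 30 + 31 + 30 + 31 + 31 + 29 + 1 = 1462.
The subtraction is earlier − later, so the result is −1462 → -1462.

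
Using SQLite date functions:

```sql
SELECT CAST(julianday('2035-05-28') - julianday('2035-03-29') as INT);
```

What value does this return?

2 days remain in March 2035 after the 29th (31 − 29).
April 2035: 30 days.
Then 28 days into May 2035.
Total: 2 + 30 + 28 = 60.

60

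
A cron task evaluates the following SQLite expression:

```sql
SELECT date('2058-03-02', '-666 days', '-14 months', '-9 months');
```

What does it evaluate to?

2054-06-05

Applying '-666 days' to 2058-03-02: counting 666 days back gives 2056-05-05.
Adding -14 months to 2056-05-05 gives 2055-03-05.
Adding -9 months to 2055-03-05 gives 2054-06-05.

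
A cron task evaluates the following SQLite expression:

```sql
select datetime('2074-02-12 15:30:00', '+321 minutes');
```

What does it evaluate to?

2074-02-12 20:51:00

321 minutes = 5h 21m; +321 minutes from 2074-02-12 15:30:00 is 2074-02-12 20:51:00.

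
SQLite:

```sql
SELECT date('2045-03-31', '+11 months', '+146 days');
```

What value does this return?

2046-07-27

Adding +11 months to 2045-03-31 targets 2046-02-31. February 2046 has only 28 days, so SQLite normalizes the 3-day overflow forward to 2046-03-03.
Applying '+146 days' to 2046-03-03: counting 146 days forward gives 2046-07-27.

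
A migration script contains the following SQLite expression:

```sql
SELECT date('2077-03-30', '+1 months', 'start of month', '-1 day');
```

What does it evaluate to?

2077-03-31

Adding +1 month to 2077-03-30 gives 2077-04-30.
`start of month` rewinds 2077-04-30 to 2077-04-01.
Going back 1 day from 2077-04-01 reaches 2077-03-31 (last day of March, 31 days).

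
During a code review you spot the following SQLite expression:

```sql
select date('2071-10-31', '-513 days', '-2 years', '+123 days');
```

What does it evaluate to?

Applying '-513 days' to 2071-10-31: counting 513 days back gives 2070-06-05.
Adding -2 years to 2070-06-05 gives 2068-06-05.
Applying '+123 days' to 2068-06-05: counting 123 days forward gives 2068-10-06.

2068-10-06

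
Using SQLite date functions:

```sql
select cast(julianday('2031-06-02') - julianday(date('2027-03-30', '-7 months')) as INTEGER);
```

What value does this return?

Adding -7 months to 2027-03-30 gives 2026-08-30.
1 day remains in August 2026 after the 30th (31 − 30).
Full months from September 2026 through May 2031 contribute their day counts.
Then 2 days into June 2031.
Total: 1 + 30 + 31 + 30 + 31 + 31 + 28 + 31 + 30 + 31 + 30 + 31 + 31 + 30 + 31 + 30 + 31 + 31 + 29 + 31 + 30 + 31 + 30 + 31 + 31 + 30 + 31 + 30 + 31 + 31 + 28 + 31 + 30 + 31 + 30 + 31 + 31 + 30 + 31 + 30 + 31 + 31 + 28 + 31 + 30 + 31 + 30 + 31 + 31 + 30 + 31 + 30 + 31 + 31 + 28 + 31 + 30 + 31 + 2 = 1737.

1737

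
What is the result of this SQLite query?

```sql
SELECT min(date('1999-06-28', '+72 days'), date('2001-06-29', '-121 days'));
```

1999-09-08

date('1999-06-28', '+72 days') → 1999-09-08.
date('2001-06-29', '-121 days') → 2001-02-28.
Earlier of the two is 1999-09-08.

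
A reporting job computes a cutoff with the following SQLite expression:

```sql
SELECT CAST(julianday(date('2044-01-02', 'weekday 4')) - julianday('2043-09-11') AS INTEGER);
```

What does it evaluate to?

`weekday 4` advances to the next Thursday; 2044-01-02 is a Saturday, so it moves forward to 2044-01-07.
19 days remain in September 2043 after the 11th (30 − 11).
October 2043: 31 days.
November 2043: 30 days.
December 2043: 31 days.
Then 7 days into January 2044.
Total: 19 + 31 + 30 + 31 + 7 = 118.

118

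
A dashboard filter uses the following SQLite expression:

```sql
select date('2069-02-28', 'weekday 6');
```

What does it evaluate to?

`weekday 6` advances to the next Saturday; 2069-02-28 is a Thursday, so it moves forward to 2069-03-02.

2069-03-02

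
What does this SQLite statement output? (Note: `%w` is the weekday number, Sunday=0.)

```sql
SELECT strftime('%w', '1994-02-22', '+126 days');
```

First apply '+126 days': 1994-02-22 → 1994-06-28.
1994-06-28 is a Tuesday; with Sunday=0 that is 2.

2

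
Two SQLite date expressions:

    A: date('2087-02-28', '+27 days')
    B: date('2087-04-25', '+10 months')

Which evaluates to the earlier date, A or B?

A = 2087-03-27.
B = 2088-02-25.
A is earlier.

A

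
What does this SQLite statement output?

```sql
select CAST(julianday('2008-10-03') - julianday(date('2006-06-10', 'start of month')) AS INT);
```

855

`start of month` rewinds 2006-06-10 to 2006-06-01.
29 days remain in June 2006 after the 1st (30 − 1).
Full months from July 2006 through September 2008 contribute their day counts.
Then 3 days into October 2008.
Total: 29 + 31 + 31 + 30 + 31 + 30 + 31 + 31 + 28 + 31 + 30 + 31 + 30 + 31 + 31 + 30 + 31 + 30 + 31 + 31 + 29 + 31 + 30 + 31 + 30 + 31 + 31 + 30 + 3 = 855.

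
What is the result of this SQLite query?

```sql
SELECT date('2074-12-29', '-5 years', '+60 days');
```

Adding -5 years to 2074-12-29 gives 2069-12-29.
Applying '+60 days' to 2069-12-29: counting 60 days forward gives 2070-02-27.

2070-02-27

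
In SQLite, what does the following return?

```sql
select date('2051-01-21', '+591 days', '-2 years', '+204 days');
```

2051-03-26

Applying '+591 days' to 2051-01-21: counting 591 days forward gives 2052-09-03.
Adding -2 years to 2052-09-03 gives 2050-09-03.
Applying '+204 days' to 2050-09-03: counting 204 days forward gives 2051-03-26.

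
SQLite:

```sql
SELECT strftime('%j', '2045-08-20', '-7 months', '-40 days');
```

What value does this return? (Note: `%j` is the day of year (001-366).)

346

First apply '-7 months', '-40 days': 2045-08-20 → 2044-12-11.
Day-of-year for 2044-12-11: days since 2044-01-01 inclusive = 346, zero-padded to 346.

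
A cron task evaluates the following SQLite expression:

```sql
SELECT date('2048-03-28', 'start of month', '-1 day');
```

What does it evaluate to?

`start of month` rewinds 2048-03-28 to 2048-03-01.
Going back 1 day from 2048-03-01 reaches 2048-02-29 (last day of February, 29 days).

2048-02-29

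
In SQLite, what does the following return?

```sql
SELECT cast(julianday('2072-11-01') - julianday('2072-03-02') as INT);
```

29 days remain in March 2072 after the 2nd (31 − 2).
Full months from April 2072 through October 2072 contribute their day counts.
Then 1 day into November 2072.
Total: 29 + 30 + 31 + 30 + 31 + 31 + 30 + 31 + 1 = 244.

244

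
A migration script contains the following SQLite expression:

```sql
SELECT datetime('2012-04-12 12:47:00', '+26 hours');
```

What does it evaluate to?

2012-04-13 14:47:00

+26 hours from 2012-04-12 12:47:00 is 2012-04-13 14:47:00 (crosses midnight).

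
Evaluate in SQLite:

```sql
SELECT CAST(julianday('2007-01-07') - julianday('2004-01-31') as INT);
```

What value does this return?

1072

0 days remain in January 2004 after the 31st (31 − 31).
Full months from February 2004 through December 2006 contribute their day counts.
Then 7 days into January 2007.
Total: 0 + 29 + 31 + 30 + 31 + 30 + 31 + 31 + 30 + 31 + 30 + 31 + 31 + 28 + 31 + 30 + 31 + 30 + 31 + 31 + 30 + 31 + 30 + 31 + 31 + 28 + 31 + 30 + 31 + 30 + 31 + 31 + 30 + 31 + 30 + 31 + 7 = 1072.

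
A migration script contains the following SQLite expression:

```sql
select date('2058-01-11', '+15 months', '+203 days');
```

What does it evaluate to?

Adding +15 months to 2058-01-11 gives 2059-04-11.
Applying '+203 days' to 2059-04-11: counting 203 days forward gives 2059-10-31.

2059-10-31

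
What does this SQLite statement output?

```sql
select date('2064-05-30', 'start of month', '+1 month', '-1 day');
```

2064-05-31

`start of month` rewinds 2064-05-30 to 2064-05-01.
Adding +1 month to 2064-05-01 gives 2064-06-01.
Going back 1 day from 2064-06-01 reaches 2064-05-31 (last day of May, 31 days).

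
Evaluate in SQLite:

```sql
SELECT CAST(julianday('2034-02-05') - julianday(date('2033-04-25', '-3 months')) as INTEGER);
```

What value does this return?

376

Adding -3 months to 2033-04-25 gives 2033-01-25.
6 days remain in January 2033 after the 25th (31 − 25).
Full months from February 2033 through January 2034 contribute their day counts.
Then 5 days into February 2034.
Total: 6 + 28 + 31 + 30 + 31 + 30 + 31 + 31 + 30 + 31 + 30 + 31 + 31 + 5 = 376.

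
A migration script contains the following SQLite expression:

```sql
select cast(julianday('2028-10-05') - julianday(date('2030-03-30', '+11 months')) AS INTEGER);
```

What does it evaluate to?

Adding +11 months to 2030-03-30 targets 2031-02-30. February 2031 has only 28 days, so SQLite normalizes the 2-day overflow forward to 2031-03-02.
26 days remain in October 2028 after the 5th (31 − 5).
Full months from November 2028 through February 2031 contribute their day counts.
Then 2 days into March 2031.
Total: 26 + 30 + 31 + 31 + 28 + 31 + 30 + 31 + 30 + 31 + 31 + 30 + 31 + 30 + 31 + 31 + 28 + 31 + 30 + 31 + 30 + 31 + 31 + 30 + 31 + 30 + 31 + 31 + 28 + 2 = 878.
The subtraction is earlier − later, so the result is −878 → -878.

-878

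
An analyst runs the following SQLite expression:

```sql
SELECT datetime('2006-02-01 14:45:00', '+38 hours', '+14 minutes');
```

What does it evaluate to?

2006-02-03 04:59:00

+38 hours from 2006-02-01 14:45:00 is 2006-02-03 04:45:00 (crosses midnight).
+14 minutes from 2006-02-03 04:45:00 is 2006-02-03 04:59:00.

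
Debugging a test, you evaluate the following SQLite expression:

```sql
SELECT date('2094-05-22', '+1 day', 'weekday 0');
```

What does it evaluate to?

2094-05-23

Advancing 1 more day within May lands on 2094-05-23.
`weekday 0` advances to the next Sunday; 2094-05-23 is already a Sunday, so it stays at 2094-05-23.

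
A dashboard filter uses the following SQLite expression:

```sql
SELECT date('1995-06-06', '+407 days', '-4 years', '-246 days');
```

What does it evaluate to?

Applying '+407 days' to 1995-06-06: counting 407 days forward gives 1996-07-17.
Adding -4 years to 1996-07-17 gives 1992-07-17.
Applying '-246 days' to 1992-07-17: counting 246 days back gives 1991-11-14.

1991-11-14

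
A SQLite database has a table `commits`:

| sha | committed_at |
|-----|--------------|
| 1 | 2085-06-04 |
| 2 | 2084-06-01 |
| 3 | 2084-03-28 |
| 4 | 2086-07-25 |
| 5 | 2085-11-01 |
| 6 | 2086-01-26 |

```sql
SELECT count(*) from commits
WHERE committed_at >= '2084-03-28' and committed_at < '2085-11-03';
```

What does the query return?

Rows in [2084-03-28, 2085-11-03): 2085-06-04, 2084-06-01, 2084-03-28, 2085-11-01 → 4 rows.

4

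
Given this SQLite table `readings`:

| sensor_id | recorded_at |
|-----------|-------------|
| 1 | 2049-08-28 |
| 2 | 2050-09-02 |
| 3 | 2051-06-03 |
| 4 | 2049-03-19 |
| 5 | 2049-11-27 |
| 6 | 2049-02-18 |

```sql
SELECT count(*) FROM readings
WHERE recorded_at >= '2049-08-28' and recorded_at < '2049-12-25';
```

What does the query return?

Rows in [2049-08-28, 2049-12-25): 2049-08-28, 2049-11-27 → 2 rows.

2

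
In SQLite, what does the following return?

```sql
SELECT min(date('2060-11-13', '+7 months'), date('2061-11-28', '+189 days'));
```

date('2060-11-13', '+7 months') → 2061-06-13.
date('2061-11-28', '+189 days') → 2062-06-05.
Earlier of the two is 2061-06-13.

2061-06-13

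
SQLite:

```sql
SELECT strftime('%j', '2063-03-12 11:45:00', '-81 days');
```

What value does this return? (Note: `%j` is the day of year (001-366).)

First apply '-81 days': 2063-03-12 11:45:00 → 2062-12-21 11:45:00.
Day-of-year for 2062-12-21: days since 2062-01-01 inclusive = 355, zero-padded to 355.

355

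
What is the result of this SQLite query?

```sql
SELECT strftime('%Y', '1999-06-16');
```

1999

`%Y` extracts the 4-digit year: 1999.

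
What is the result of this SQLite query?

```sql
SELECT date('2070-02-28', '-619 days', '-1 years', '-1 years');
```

Applying '-619 days' to 2070-02-28: counting 619 days back gives 2068-06-19.
Adding -1 year to 2068-06-19 gives 2067-06-19.
Adding -1 year to 2067-06-19 gives 2066-06-19.

2066-06-19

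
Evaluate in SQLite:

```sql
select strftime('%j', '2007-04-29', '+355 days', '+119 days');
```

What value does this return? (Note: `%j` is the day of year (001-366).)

First apply '+355 days', '+119 days': 2007-04-29 → 2008-08-15.
Day-of-year for 2008-08-15: days since 2008-01-01 inclusive = 228, zero-padded to 228.

228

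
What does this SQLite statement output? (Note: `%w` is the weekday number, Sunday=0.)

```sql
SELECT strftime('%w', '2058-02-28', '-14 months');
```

First apply '-14 months': 2058-02-28 → 2056-12-28.
2056-12-28 is a Thursday; with Sunday=0 that is 4.

4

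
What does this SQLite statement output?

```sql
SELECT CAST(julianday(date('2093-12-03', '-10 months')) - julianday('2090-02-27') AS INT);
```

Adding -10 months to 2093-12-03 gives 2093-02-03.
1 day remains in February 2090 after the 27th (28 − 27).
Full months from March 2090 through January 2093 contribute their day counts.
Then 3 days into February 2093.
Total: 1 + 31 + 30 + 31 + 30 + 31 + 31 + 30 + 31 + 30 + 31 + 31 + 28 + 31 + 30 + 31 + 30 + 31 + 31 + 30 + 31 + 30 + 31 + 31 + 29 + 31 + 30 + 31 + 30 + 31 + 31 + 30 + 31 + 30 + 31 + 31 + 3 = 1072.

1072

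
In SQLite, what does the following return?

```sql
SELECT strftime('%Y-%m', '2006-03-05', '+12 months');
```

2007-03

First apply '+12 months': 2006-03-05 → 2007-03-05.
`%Y-%m` extracts the year-month: 2007-03.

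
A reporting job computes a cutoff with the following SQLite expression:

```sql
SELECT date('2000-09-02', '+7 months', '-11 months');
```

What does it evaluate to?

2000-05-02

Adding +7 months to 2000-09-02 gives 2001-04-02.
Adding -11 months to 2001-04-02 gives 2000-05-02.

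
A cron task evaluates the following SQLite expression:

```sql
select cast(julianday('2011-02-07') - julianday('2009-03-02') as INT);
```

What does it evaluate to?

29 days remain in March 2009 after the 2nd (31 − 2).
Full months from April 2009 through January 2011 contribute their day counts.
Then 7 days into February 2011.
Total: 29 + 30 + 31 + 30 + 31 + 31 + 30 + 31 + 30 + 31 + 31 + 28 + 31 + 30 + 31 + 30 + 31 + 31 + 30 + 31 + 30 + 31 + 31 + 7 = 707.

707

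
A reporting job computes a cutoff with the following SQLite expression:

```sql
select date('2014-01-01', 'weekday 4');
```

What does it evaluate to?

`weekday 4` advances to the next Thursday; 2014-01-01 is a Wednesday, so it moves forward to 2014-01-02.

2014-01-02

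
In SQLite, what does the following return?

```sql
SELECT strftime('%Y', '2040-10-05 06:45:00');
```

`%Y` extracts the 4-digit year: 2040.

2040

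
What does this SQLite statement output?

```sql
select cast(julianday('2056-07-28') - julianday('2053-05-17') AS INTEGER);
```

1168

14 days remain in May 2053 after the 17th (31 − 17).
Full months from June 2053 through June 2056 contribute their day counts.
Then 28 days into July 2056.
Total: 14 + 30 + 31 + 31 + 30 + 31 + 30 + 31 + 31 + 28 + 31 + 30 + 31 + 30 + 31 + 31 + 30 + 31 + 30 + 31 + 31 + 28 + 31 + 30 + 31 + 30 + 31 + 31 + 30 + 31 + 30 + 31 + 31 + 29 + 31 + 30 + 31 + 30 + 28 = 1168.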